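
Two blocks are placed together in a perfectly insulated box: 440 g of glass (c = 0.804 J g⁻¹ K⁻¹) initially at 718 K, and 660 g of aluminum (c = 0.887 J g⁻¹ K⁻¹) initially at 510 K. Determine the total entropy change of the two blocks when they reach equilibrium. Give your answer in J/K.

Energy balance: T_f = (m₁c₁T₁ + m₂c₂T₂)/(m₁c₁ + m₂c₂) = 588.35 K.
ΔS₁ = m₁c₁ ln(T_f/T₁) = 353.76 × ln(588.35/718) = -70.45 J/K.
ΔS₂ = m₂c₂ ln(T_f/T₂) = 585.42 × ln(588.35/510) = 83.66 J/K.
ΔS_total = -70.45 + 83.66 = 13.2 J/K.

ΔS_total = 13.2 J/K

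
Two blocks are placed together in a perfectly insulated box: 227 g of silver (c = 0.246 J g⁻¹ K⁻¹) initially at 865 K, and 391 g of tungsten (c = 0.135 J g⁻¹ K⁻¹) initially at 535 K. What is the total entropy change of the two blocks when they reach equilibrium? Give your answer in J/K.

Energy balance: T_f = (m₁c₁T₁ + m₂c₂T₂)/(m₁c₁ + m₂c₂) = 704.64 K.
ΔS₁ = m₁c₁ ln(T_f/T₁) = 55.842 × ln(704.64/865) = -11.45 J/K.
ΔS₂ = m₂c₂ ln(T_f/T₂) = 52.785 × ln(704.64/535) = 14.54 J/K.
ΔS_total = -11.45 + 14.54 = 3.09 J/K.

ΔS_total = 3.09 J/K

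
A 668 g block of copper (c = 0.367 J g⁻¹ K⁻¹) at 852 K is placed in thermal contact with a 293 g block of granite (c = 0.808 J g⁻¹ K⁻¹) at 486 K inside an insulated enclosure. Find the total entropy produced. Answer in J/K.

Energy balance: T_f = (m₁c₁T₁ + m₂c₂T₂)/(m₁c₁ + m₂c₂) = 672.19 K.
ΔS₁ = m₁c₁ ln(T_f/T₁) = 245.156 × ln(672.19/852) = -58.11 J/K.
ΔS₂ = m₂c₂ ln(T_f/T₂) = 236.744 × ln(672.19/486) = 76.79 J/K.
ΔS_total = -58.11 + 76.79 = 18.7 J/K.

ΔS_total = 18.7 J/K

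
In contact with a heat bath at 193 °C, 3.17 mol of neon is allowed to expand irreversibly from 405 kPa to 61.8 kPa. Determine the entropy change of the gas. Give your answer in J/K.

ΔS_gas = 49.5 J/K

Entropy is a state function, so ΔS_gas depends only on the end states.
For an isothermal ideal gas ΔS_gas = nR ln(P₁/P₂) = 3.17 × 8.314 × ln(405/61.8) = 49.5 J/K.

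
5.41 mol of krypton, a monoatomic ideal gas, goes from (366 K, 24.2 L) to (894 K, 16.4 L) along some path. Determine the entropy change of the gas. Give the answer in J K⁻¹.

ΔS = 42.8 J/K

Entropy is a state function: ΔS = nC_V ln(T₂/T₁) + nR ln(V₂/V₁), with C_V = 3R/2 = 12.47 J mol⁻¹ K⁻¹ for a monoatomic ideal gas.
ΔS = 5.41 × [12.47 × ln(894/366) + 8.314 × ln(16.4/24.2)] = 42.8 J/K.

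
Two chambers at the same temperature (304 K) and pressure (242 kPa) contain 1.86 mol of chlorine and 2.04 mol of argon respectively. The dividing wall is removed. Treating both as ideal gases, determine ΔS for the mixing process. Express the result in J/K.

Mole fractions: x_A = 1.86/3.9 = 0.477, x_B = 0.523.
ΔS_mix = −R(n_A ln x_A + n_B ln x_B) = −8.314 × (1.86 ln 0.477 + 2.04 ln 0.523) = 22.4 J/K.

ΔS_mix = 22.4 J/K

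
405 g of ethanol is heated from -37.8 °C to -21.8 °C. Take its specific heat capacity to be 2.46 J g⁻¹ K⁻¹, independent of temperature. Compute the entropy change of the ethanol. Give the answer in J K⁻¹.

In kelvin: T₁ = 235.35 K, T₂ = 251.35 K. ΔS = ∫dQ_rev/T = m c ln(T₂/T₁) = 405 × 2.46 × ln(251.35/235.35) = 65.5 J/K.

ΔS = 65.5 J/K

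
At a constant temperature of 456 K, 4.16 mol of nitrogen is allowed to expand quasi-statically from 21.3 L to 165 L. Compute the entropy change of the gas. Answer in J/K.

ΔS_gas = 70.8 J/K

For an isothermal ideal gas ΔS_gas = nR ln(V₂/V₁) = 4.16 × 8.314 × ln(165/21.3) = 70.8 J/K.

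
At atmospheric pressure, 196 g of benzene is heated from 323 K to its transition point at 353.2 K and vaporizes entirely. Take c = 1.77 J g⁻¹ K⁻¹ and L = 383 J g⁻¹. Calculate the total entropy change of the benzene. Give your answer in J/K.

Warming step: ΔS₁ = m c ln(T_tr/T_i) = 196 × 1.77 × ln(353.2/323) = 31.01 J/K.
Phase change: ΔS₂ = +mL/T_tr = 196 × 383 / 353.2 = 212.5 J/K.
ΔS_total = (31.01) + (212.5) = 244 J/K.

ΔS = 244 J/K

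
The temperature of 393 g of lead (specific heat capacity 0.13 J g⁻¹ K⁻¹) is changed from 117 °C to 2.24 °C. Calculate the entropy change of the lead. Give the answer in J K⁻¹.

ΔS = -17.8 J/K

In kelvin: T₁ = 390.15 K, T₂ = 275.39 K. ΔS = ∫dQ_rev/T = m c ln(T₂/T₁) = 393 × 0.13 × ln(275.39/390.15) = -17.8 J/K.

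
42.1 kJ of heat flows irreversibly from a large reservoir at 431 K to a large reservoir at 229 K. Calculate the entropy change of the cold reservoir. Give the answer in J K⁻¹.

ΔS_cold = 184 J/K

The cold reservoir gains heat Q, so ΔS_cold = +Q/T_C = 42100/229 = 184 J/K.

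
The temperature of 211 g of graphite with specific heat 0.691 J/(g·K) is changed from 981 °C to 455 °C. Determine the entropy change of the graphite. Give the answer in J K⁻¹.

In kelvin: T₁ = 1254.15 K, T₂ = 728.15 K. ΔS = ∫dQ_rev/T = m c ln(T₂/T₁) = 211 × 0.691 × ln(728.15/1254.15) = -79.3 J/K.

ΔS = -79.3 J/K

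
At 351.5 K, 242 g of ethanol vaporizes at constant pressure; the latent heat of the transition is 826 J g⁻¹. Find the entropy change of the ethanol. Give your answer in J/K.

Heat absorbed by the substance: Q = mL = 242 × 826 = 199892 J.
At constant T, ΔS = Q_rev/T = 199892 / 351.5 = 569 J/K.

ΔS = 569 J/K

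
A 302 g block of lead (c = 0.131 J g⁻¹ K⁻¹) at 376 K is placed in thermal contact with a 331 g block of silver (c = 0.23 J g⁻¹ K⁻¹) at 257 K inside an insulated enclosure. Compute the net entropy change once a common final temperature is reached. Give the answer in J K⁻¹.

ΔS_total = 1.95 J/K

Energy balance: T_f = (m₁c₁T₁ + m₂c₂T₂)/(m₁c₁ + m₂c₂) = 297.69 K.
ΔS₁ = m₁c₁ ln(T_f/T₁) = 39.562 × ln(297.69/376) = -9.239 J/K.
ΔS₂ = m₂c₂ ln(T_f/T₂) = 76.13 × ln(297.69/257) = 11.19 J/K.
ΔS_total = -9.239 + 11.19 = 1.95 J/K.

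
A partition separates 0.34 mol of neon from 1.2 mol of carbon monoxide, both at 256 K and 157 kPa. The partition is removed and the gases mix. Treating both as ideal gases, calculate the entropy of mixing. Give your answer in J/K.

ΔS_mix = 6.76 J/K

Mole fractions: x_A = 0.34/1.54 = 0.221, x_B = 0.779.
ΔS_mix = −R(n_A ln x_A + n_B ln x_B) = −8.314 × (0.34 ln 0.221 + 1.2 ln 0.779) = 6.76 J/K.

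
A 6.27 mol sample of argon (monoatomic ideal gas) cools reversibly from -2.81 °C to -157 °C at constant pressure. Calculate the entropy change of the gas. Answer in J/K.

ΔS = -110 J/K

In kelvin: T₁ = 270.34 K, T₂ = 116.15 K. At constant pressure, ΔS = nC_p ln(T₂/T₁) with C_p = 5R/2 = 20.79 J mol⁻¹ K⁻¹.
ΔS = 6.27 × 20.79 × ln(116.15/270.34) = -110 J/K.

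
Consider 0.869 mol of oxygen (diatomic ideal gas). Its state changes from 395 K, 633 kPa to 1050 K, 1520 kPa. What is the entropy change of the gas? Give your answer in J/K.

ΔS = nC_p ln(T₂/T₁) − nR ln(P₂/P₁), with C_p = 7R/2 = 29.1 J mol⁻¹ K⁻¹ for a diatomic ideal gas.
ΔS = 0.869 × [29.1 × ln(1050/395) − 8.314 × ln(1520/633)] = 18.4 J/K.

ΔS = 18.4 J/K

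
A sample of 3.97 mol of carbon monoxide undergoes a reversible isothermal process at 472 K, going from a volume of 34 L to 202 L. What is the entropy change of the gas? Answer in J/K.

ΔS_gas = 58.8 J/K

For an isothermal ideal gas ΔS_gas = nR ln(V₂/V₁) = 3.97 × 8.314 × ln(202/34) = 58.8 J/K.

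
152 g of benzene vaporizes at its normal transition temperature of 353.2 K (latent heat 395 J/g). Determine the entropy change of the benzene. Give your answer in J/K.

Heat absorbed by the substance: Q = mL = 152 × 395 = 60040 J.
At constant T, ΔS = Q_rev/T = 60040 / 353.2 = 170 J/K.

ΔS = 170 J/K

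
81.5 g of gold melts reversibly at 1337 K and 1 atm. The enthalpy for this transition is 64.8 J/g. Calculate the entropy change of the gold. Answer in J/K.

ΔS = 3.95 J/K

Heat absorbed by the substance: Q = mL = 81.5 × 64.8 = 5281.2 J.
At constant T, ΔS = Q_rev/T = 5281.2 / 1337 = 3.95 J/K.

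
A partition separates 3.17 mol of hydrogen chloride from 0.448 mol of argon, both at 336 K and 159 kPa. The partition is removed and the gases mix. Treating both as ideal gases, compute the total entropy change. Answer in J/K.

ΔS_mix = 11.3 J/K

Mole fractions: x_A = 3.17/3.62 = 0.876, x_B = 0.124.
ΔS_mix = −R(n_A ln x_A + n_B ln x_B) = −8.314 × (3.17 ln 0.876 + 0.448 ln 0.124) = 11.3 J/K.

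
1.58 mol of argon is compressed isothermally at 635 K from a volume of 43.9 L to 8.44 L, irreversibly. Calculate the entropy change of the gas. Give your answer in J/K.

ΔS_gas = -21.7 J/K

Entropy is a state function, so ΔS_gas depends only on the end states.
For an isothermal ideal gas ΔS_gas = nR ln(V₂/V₁) = 1.58 × 8.314 × ln(8.44/43.9) = -21.7 J/K.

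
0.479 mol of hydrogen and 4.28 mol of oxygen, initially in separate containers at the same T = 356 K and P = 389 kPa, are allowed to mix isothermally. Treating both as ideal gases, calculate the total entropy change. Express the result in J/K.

ΔS_mix = 12.9 J/K

Mole fractions: x_A = 0.479/4.76 = 0.101, x_B = 0.899.
ΔS_mix = −R(n_A ln x_A + n_B ln x_B) = −8.314 × (0.479 ln 0.101 + 4.28 ln 0.899) = 12.9 J/K.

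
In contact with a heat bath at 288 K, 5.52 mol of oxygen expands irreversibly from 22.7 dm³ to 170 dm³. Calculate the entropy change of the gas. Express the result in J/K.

Entropy is a state function, so ΔS_gas depends only on the end states.
For an isothermal ideal gas ΔS_gas = nR ln(V₂/V₁) = 5.52 × 8.314 × ln(170/22.7) = 92.4 J/K.

ΔS_gas = 92.4 J/K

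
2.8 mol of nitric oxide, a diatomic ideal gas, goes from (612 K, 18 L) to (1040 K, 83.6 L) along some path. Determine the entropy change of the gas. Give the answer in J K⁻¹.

Entropy is a state function: ΔS = nC_V ln(T₂/T₁) + nR ln(V₂/V₁), with C_V = 5R/2 = 20.79 J mol⁻¹ K⁻¹ for a diatomic ideal gas.
ΔS = 2.8 × [20.79 × ln(1040/612) + 8.314 × ln(83.6/18)] = 66.6 J/K.

ΔS = 66.6 J/K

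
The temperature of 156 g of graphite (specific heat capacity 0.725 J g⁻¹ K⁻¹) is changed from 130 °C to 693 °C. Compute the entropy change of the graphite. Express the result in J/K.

In kelvin: T₁ = 403.15 K, T₂ = 966.15 K. ΔS = ∫dQ_rev/T = m c ln(T₂/T₁) = 156 × 0.725 × ln(966.15/403.15) = 98.9 J/K.

ΔS = 98.9 J/K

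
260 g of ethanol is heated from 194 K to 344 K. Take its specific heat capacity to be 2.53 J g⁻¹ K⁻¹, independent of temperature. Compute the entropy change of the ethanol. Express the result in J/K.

ΔS = 377 J/K

ΔS = ∫dQ_rev/T = m c ln(T₂/T₁) = 260 × 2.53 × ln(344/194) = 377 J/K.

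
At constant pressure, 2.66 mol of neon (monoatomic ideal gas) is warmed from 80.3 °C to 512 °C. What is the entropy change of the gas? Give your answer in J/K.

ΔS = 44.1 J/K

In kelvin: T₁ = 353.45 K, T₂ = 785.15 K. At constant pressure, ΔS = nC_p ln(T₂/T₁) with C_p = 5R/2 = 20.79 J mol⁻¹ K⁻¹.
ΔS = 2.66 × 20.79 × ln(785.15/353.45) = 44.1 J/K.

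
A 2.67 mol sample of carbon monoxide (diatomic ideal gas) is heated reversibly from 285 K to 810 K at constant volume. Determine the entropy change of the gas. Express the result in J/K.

ΔS = 58 J/K

At constant volume, ΔS = nC_V ln(T₂/T₁) with C_V = 5R/2 = 20.79 J mol⁻¹ K⁻¹.
ΔS = 2.67 × 20.79 × ln(810/285) = 58 J/K.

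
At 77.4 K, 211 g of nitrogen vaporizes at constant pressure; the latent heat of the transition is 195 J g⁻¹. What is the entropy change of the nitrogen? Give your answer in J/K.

ΔS = 532 J/K

Heat absorbed by the substance: Q = mL = 211 × 195 = 41145 J.
At constant T, ΔS = Q_rev/T = 41145 / 77.4 = 532 J/K.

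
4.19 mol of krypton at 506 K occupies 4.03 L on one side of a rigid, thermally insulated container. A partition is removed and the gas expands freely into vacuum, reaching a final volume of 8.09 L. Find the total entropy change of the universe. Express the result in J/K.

ΔS_universe = 24.3 J/K

For an ideal gas in free expansion Q = 0 and W = 0, so T is unchanged.
Entropy is a state function; using a reversible isothermal path, ΔS_gas = nR ln(V₂/V₁) = 4.19 × 8.314 × ln(8.09/4.03) = 24.3 J/K.
The insulated surroundings exchange no heat, so ΔS_surr = 0 and ΔS_universe = ΔS_gas.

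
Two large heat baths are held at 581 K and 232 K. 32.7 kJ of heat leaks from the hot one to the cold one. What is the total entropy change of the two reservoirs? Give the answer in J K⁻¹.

ΔS_total = 84.7 J/K

ΔS_hot = −Q/T_H = −32700/581 = -56.282 J/K and ΔS_cold = +Q/T_C = 32700/232 = 140.95 J/K.
ΔS_total = -56.282 + 140.95 = 84.7 J/K, positive as the second law requires.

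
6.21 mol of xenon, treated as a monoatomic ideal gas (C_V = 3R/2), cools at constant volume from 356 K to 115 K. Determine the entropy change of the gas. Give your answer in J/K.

At constant volume, ΔS = nC_V ln(T₂/T₁) with C_V = 3R/2 = 12.47 J mol⁻¹ K⁻¹.
ΔS = 6.21 × 12.47 × ln(115/356) = -87.5 J/K.

ΔS = -87.5 J/K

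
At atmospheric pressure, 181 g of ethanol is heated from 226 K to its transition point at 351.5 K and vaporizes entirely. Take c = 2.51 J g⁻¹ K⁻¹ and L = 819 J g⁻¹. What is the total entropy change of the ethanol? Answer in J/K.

Warming step: ΔS₁ = m c ln(T_tr/T_i) = 181 × 2.51 × ln(351.5/226) = 200.7 J/K.
Phase change: ΔS₂ = +mL/T_tr = 181 × 819 / 351.5 = 421.7 J/K.
ΔS_total = (200.7) + (421.7) = 622 J/K.

ΔS = 622 J/K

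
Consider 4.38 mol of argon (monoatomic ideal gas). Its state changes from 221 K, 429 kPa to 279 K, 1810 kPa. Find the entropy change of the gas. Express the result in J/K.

ΔS = -31.2 J/K

ΔS = nC_p ln(T₂/T₁) − nR ln(P₂/P₁), with C_p = 5R/2 = 20.79 J mol⁻¹ K⁻¹ for a monoatomic ideal gas.
ΔS = 4.38 × [20.79 × ln(279/221) − 8.314 × ln(1810/429)] = -31.2 J/K.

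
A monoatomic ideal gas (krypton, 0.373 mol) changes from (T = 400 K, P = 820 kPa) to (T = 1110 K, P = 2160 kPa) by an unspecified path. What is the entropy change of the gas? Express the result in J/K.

ΔS = nC_p ln(T₂/T₁) − nR ln(P₂/P₁), with C_p = 5R/2 = 20.79 J mol⁻¹ K⁻¹ for a monoatomic ideal gas.
ΔS = 0.373 × [20.79 × ln(1110/400) − 8.314 × ln(2160/820)] = 4.91 J/K.

ΔS = 4.91 J/K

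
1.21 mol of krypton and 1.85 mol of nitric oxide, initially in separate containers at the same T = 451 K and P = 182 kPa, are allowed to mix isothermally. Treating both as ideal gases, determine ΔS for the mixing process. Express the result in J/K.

Mole fractions: x_A = 1.21/3.06 = 0.395, x_B = 0.605.
ΔS_mix = −R(n_A ln x_A + n_B ln x_B) = −8.314 × (1.21 ln 0.395 + 1.85 ln 0.605) = 17.1 J/K.

ΔS_mix = 17.1 J/K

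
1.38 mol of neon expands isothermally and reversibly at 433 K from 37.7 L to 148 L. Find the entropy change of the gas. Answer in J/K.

For an isothermal ideal gas ΔS_gas = nR ln(V₂/V₁) = 1.38 × 8.314 × ln(148/37.7) = 15.7 J/K.

ΔS_gas = 15.7 J/K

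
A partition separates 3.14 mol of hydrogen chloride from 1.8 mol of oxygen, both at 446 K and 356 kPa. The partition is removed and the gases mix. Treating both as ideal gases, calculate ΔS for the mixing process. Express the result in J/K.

ΔS_mix = 26.9 J/K

Mole fractions: x_A = 3.14/4.94 = 0.636, x_B = 0.364.
ΔS_mix = −R(n_A ln x_A + n_B ln x_B) = −8.314 × (3.14 ln 0.636 + 1.8 ln 0.364) = 26.9 J/K.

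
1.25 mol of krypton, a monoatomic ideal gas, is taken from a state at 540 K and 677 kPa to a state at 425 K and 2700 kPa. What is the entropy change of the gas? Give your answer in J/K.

ΔS = nC_p ln(T₂/T₁) − nR ln(P₂/P₁), with C_p = 5R/2 = 20.79 J mol⁻¹ K⁻¹ for a monoatomic ideal gas.
ΔS = 1.25 × [20.79 × ln(425/540) − 8.314 × ln(2700/677)] = -20.6 J/K.

ΔS = -20.6 J/K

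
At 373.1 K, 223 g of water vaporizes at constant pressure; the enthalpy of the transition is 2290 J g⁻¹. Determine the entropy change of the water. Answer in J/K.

ΔS = 1370 J/K

Heat absorbed by the substance: Q = mL = 223 × 2290 = 510670 J.
At constant T, ΔS = Q_rev/T = 510670 / 373.1 = 1370 J/K.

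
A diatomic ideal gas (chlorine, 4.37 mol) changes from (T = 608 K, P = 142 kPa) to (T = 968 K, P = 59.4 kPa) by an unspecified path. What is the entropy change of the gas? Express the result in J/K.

ΔS = 90.8 J/K

ΔS = nC_p ln(T₂/T₁) − nR ln(P₂/P₁), with C_p = 7R/2 = 29.1 J mol⁻¹ K⁻¹ for a diatomic ideal gas.
ΔS = 4.37 × [29.1 × ln(968/608) − 8.314 × ln(59.4/142)] = 90.8 J/K.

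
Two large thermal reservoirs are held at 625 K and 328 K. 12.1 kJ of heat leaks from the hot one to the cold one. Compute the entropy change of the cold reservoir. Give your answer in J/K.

ΔS_cold = 36.9 J/K

The cold reservoir gains heat Q, so ΔS_cold = +Q/T_C = 12100/328 = 36.9 J/K.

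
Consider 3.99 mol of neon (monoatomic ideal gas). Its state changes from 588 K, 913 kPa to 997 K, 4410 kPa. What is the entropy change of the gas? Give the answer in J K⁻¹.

ΔS = nC_p ln(T₂/T₁) − nR ln(P₂/P₁), with C_p = 5R/2 = 20.79 J mol⁻¹ K⁻¹ for a monoatomic ideal gas.
ΔS = 3.99 × [20.79 × ln(997/588) − 8.314 × ln(4410/913)] = -8.45 J/K.

ΔS = -8.45 J/K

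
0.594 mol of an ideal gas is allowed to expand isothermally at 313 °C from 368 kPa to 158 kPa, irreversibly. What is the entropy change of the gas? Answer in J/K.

ΔS_gas = 4.18 J/K

Entropy is a state function, so ΔS_gas depends only on the end states.
For an isothermal ideal gas ΔS_gas = nR ln(P₁/P₂) = 0.594 × 8.314 × ln(368/158) = 4.18 J/K.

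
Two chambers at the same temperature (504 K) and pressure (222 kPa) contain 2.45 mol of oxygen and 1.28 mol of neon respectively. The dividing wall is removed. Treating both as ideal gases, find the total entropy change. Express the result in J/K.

Mole fractions: x_A = 2.45/3.73 = 0.657, x_B = 0.343.
ΔS_mix = −R(n_A ln x_A + n_B ln x_B) = −8.314 × (2.45 ln 0.657 + 1.28 ln 0.343) = 19.9 J/K.

ΔS_mix = 19.9 J/K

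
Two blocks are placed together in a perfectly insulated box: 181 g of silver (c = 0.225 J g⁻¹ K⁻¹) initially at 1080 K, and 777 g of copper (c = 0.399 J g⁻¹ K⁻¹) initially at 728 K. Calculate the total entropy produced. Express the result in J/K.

ΔS_total = 3.1 J/K

Energy balance: T_f = (m₁c₁T₁ + m₂c₂T₂)/(m₁c₁ + m₂c₂) = 768.87 K.
ΔS₁ = m₁c₁ ln(T_f/T₁) = 40.725 × ln(768.87/1080) = -13.838 J/K.
ΔS₂ = m₂c₂ ln(T_f/T₂) = 310.023 × ln(768.87/728) = 16.934 J/K.
ΔS_total = -13.838 + 16.934 = 3.1 J/K.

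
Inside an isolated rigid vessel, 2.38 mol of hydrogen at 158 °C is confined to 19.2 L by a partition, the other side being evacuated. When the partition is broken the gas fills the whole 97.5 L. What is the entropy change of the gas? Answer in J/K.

ΔS_gas = 32.2 J/K

No heat is exchanged and no work is done, so the ideal-gas temperature stays constant.
Entropy is a state function; using a reversible isothermal path, ΔS_gas = nR ln(V₂/V₁) = 2.38 × 8.314 × ln(97.5/19.2) = 32.2 J/K.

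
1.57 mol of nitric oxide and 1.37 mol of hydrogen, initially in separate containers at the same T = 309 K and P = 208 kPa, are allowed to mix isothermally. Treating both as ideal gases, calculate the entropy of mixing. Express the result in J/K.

Mole fractions: x_A = 1.57/2.94 = 0.534, x_B = 0.466.
ΔS_mix = −R(n_A ln x_A + n_B ln x_B) = −8.314 × (1.57 ln 0.534 + 1.37 ln 0.466) = 16.9 J/K.

ΔS_mix = 16.9 J/K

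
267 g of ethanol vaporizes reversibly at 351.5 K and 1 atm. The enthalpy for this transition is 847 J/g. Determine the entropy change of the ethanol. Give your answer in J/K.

ΔS = 643 J/K

Heat absorbed by the substance: Q = mL = 267 × 847 = 226149 J.
At constant T, ΔS = Q_rev/T = 226149 / 351.5 = 643 J/K.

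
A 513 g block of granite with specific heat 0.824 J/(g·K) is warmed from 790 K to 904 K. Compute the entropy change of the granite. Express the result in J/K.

ΔS = ∫dQ_rev/T = m c ln(T₂/T₁) = 513 × 0.824 × ln(904/790) = 57 J/K.

ΔS = 57 J/K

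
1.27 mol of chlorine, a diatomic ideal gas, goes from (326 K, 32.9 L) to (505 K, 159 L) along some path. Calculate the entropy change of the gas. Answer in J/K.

ΔS = 28.2 J/K

Entropy is a state function: ΔS = nC_V ln(T₂/T₁) + nR ln(V₂/V₁), with C_V = 5R/2 = 20.79 J mol⁻¹ K⁻¹ for a diatomic ideal gas.
ΔS = 1.27 × [20.79 × ln(505/326) + 8.314 × ln(159/32.9)] = 28.2 J/K.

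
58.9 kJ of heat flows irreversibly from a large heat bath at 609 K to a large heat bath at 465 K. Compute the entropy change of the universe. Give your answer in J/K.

ΔS_total = 30 J/K

ΔS_hot = −Q/T_H = −58900/609 = -96.72 J/K and ΔS_cold = +Q/T_C = 58900/465 = 126.7 J/K.
ΔS_total = -96.72 + 126.7 = 30 J/K, positive as the second law requires.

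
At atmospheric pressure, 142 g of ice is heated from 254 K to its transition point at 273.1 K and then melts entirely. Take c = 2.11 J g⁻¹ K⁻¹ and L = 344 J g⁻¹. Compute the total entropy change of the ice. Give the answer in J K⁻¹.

Warming step: ΔS₁ = m c ln(T_tr/T_i) = 142 × 2.11 × ln(273.1/254) = 21.72 J/K.
Phase change: ΔS₂ = +mL/T_tr = 142 × 344 / 273.1 = 178.9 J/K.
ΔS_total = (21.72) + (178.9) = 201 J/K.

ΔS = 201 J/K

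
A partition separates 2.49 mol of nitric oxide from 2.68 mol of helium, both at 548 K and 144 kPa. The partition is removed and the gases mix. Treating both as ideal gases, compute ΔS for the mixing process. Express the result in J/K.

ΔS_mix = 29.8 J/K

Mole fractions: x_A = 2.49/5.17 = 0.482, x_B = 0.518.
ΔS_mix = −R(n_A ln x_A + n_B ln x_B) = −8.314 × (2.49 ln 0.482 + 2.68 ln 0.518) = 29.8 J/K.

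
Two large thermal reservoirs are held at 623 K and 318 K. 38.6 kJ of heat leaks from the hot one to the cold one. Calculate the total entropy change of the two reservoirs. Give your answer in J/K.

ΔS_hot = −Q/T_H = −38600/623 = -61.96 J/K and ΔS_cold = +Q/T_C = 38600/318 = 121.4 J/K.
ΔS_total = -61.96 + 121.4 = 59.4 J/K, positive as the second law requires.

ΔS_total = 59.4 J/K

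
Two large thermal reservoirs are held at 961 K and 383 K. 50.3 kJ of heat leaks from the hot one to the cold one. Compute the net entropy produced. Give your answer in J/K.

ΔS_total = 79 J/K

ΔS_hot = −Q/T_H = −50300/961 = -52.34 J/K and ΔS_cold = +Q/T_C = 50300/383 = 131.3 J/K.
ΔS_total = -52.34 + 131.3 = 79 J/K, positive as the second law requires.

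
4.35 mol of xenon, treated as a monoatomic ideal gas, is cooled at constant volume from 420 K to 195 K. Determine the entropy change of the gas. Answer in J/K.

At constant volume, ΔS = nC_V ln(T₂/T₁) with C_V = 3R/2 = 12.47 J mol⁻¹ K⁻¹.
ΔS = 4.35 × 12.47 × ln(195/420) = -41.6 J/K.

ΔS = -41.6 J/K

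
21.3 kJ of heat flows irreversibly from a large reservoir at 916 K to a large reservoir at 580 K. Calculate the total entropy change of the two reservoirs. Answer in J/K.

ΔS_hot = −Q/T_H = −21300/916 = -23.25 J/K and ΔS_cold = +Q/T_C = 21300/580 = 36.72 J/K.
ΔS_total = -23.25 + 36.72 = 13.5 J/K, positive as the second law requires.

ΔS_total = 13.5 J/K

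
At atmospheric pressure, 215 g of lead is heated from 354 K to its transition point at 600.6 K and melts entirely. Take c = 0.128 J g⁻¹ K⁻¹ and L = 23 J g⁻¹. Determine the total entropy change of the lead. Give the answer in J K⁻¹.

Warming step: ΔS₁ = m c ln(T_tr/T_i) = 215 × 0.128 × ln(600.6/354) = 14.55 J/K.
Phase change: ΔS₂ = +mL/T_tr = 215 × 23 / 600.6 = 8.233 J/K.
ΔS_total = (14.55) + (8.233) = 22.8 J/K.

ΔS = 22.8 J/K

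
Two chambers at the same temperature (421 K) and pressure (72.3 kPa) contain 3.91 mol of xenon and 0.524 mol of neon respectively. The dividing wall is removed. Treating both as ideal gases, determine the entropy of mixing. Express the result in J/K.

Mole fractions: x_A = 3.91/4.43 = 0.882, x_B = 0.118.
ΔS_mix = −R(n_A ln x_A + n_B ln x_B) = −8.314 × (3.91 ln 0.882 + 0.524 ln 0.118) = 13.4 J/K.

ΔS_mix = 13.4 J/K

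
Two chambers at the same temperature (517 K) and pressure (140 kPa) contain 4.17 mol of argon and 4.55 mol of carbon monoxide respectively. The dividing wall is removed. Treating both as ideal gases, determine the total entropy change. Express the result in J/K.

ΔS_mix = 50.2 J/K

Mole fractions: x_A = 4.17/8.72 = 0.478, x_B = 0.522.
ΔS_mix = −R(n_A ln x_A + n_B ln x_B) = −8.314 × (4.17 ln 0.478 + 4.55 ln 0.522) = 50.2 J/K.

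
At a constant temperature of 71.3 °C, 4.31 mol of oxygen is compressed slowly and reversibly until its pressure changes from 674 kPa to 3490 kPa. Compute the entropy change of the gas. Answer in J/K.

For an isothermal ideal gas ΔS_gas = nR ln(P₁/P₂) = 4.31 × 8.314 × ln(674/3490) = -58.9 J/K.

ΔS_gas = -58.9 J/K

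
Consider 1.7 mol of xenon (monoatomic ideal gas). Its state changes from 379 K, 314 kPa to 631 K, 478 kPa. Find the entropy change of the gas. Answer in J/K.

ΔS = nC_p ln(T₂/T₁) − nR ln(P₂/P₁), with C_p = 5R/2 = 20.79 J mol⁻¹ K⁻¹ for a monoatomic ideal gas.
ΔS = 1.7 × [20.79 × ln(631/379) − 8.314 × ln(478/314)] = 12.1 J/K.

ΔS = 12.1 J/K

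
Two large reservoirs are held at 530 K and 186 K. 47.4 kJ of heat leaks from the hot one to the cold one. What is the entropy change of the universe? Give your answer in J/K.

ΔS_total = 165 J/K

ΔS_hot = −Q/T_H = −47400/530 = -89.43 J/K and ΔS_cold = +Q/T_C = 47400/186 = 254.8 J/K.
ΔS_total = -89.43 + 254.8 = 165 J/K, positive as the second law requires.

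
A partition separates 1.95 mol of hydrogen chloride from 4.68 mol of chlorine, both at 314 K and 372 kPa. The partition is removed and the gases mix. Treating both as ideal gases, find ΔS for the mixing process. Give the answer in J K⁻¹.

ΔS_mix = 33.4 J/K

Mole fractions: x_A = 1.95/6.63 = 0.294, x_B = 0.706.
ΔS_mix = −R(n_A ln x_A + n_B ln x_B) = −8.314 × (1.95 ln 0.294 + 4.68 ln 0.706) = 33.4 J/K.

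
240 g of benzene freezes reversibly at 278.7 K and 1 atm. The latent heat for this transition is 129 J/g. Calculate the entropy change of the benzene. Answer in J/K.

ΔS = -111 J/K

Heat released by the substance: Q = −mL = −240 × 129 = −30960 J.
At constant T, ΔS = Q_rev/T = −30960 / 278.7 = -111 J/K.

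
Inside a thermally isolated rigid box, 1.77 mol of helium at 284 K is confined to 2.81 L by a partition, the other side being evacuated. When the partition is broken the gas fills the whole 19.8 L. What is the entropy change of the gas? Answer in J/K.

ΔS_gas = 28.7 J/K

No heat is exchanged and no work is done, so the ideal-gas temperature stays constant.
Entropy is a state function; using a reversible isothermal path, ΔS_gas = nR ln(V₂/V₁) = 1.77 × 8.314 × ln(19.8/2.81) = 28.7 J/K.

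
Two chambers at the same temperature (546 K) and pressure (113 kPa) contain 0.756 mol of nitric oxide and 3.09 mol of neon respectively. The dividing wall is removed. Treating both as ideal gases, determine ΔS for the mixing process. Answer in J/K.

Mole fractions: x_A = 0.756/3.85 = 0.197, x_B = 0.803.
ΔS_mix = −R(n_A ln x_A + n_B ln x_B) = −8.314 × (0.756 ln 0.197 + 3.09 ln 0.803) = 15.8 J/K.

ΔS_mix = 15.8 J/K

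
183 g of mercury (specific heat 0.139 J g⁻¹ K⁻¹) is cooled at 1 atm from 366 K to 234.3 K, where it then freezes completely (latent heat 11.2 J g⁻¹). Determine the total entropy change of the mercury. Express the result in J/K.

ΔS = -20.1 J/K

Cooling step: ΔS₁ = m c ln(T_tr/T_i) = 183 × 0.139 × ln(234.3/366) = -11.35 J/K.
Phase change: ΔS₂ = −mL/T_tr = −183 × 11.2 / 234.3 = -8.748 J/K.
ΔS_total = (-11.35) + (-8.748) = -20.1 J/K.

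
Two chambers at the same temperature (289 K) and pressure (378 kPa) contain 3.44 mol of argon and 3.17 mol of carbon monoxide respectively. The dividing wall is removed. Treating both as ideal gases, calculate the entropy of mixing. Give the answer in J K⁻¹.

ΔS_mix = 38 J/K

Mole fractions: x_A = 3.44/6.61 = 0.52, x_B = 0.48.
ΔS_mix = −R(n_A ln x_A + n_B ln x_B) = −8.314 × (3.44 ln 0.52 + 3.17 ln 0.48) = 38 J/K.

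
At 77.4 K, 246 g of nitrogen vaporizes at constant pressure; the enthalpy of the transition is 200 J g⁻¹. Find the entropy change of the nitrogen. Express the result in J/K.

Heat absorbed by the substance: Q = mL = 246 × 200 = 49200 J.
At constant T, ΔS = Q_rev/T = 49200 / 77.4 = 636 J/K.

ΔS = 636 J/K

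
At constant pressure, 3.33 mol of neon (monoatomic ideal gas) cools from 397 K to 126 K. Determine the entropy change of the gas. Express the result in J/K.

At constant pressure, ΔS = nC_p ln(T₂/T₁) with C_p = 5R/2 = 20.79 J mol⁻¹ K⁻¹.
ΔS = 3.33 × 20.79 × ln(126/397) = -79.4 J/K.

ΔS = -79.4 J/K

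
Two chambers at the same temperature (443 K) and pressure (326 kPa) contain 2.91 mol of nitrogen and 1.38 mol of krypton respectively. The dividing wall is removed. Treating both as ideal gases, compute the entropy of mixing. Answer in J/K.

Mole fractions: x_A = 2.91/4.29 = 0.678, x_B = 0.322.
ΔS_mix = −R(n_A ln x_A + n_B ln x_B) = −8.314 × (2.91 ln 0.678 + 1.38 ln 0.322) = 22.4 J/K.

ΔS_mix = 22.4 J/K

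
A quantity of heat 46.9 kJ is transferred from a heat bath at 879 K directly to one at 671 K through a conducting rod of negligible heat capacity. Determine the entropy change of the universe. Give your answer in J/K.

ΔS_total = 16.5 J/K

ΔS_hot = −Q/T_H = −46900/879 = -53.36 J/K and ΔS_cold = +Q/T_C = 46900/671 = 69.9 J/K.
ΔS_total = -53.36 + 69.9 = 16.5 J/K, positive as the second law requires.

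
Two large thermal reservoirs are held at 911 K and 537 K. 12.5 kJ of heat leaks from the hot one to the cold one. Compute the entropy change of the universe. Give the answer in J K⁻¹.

ΔS_hot = −Q/T_H = −12500/911 = -13.72 J/K and ΔS_cold = +Q/T_C = 12500/537 = 23.28 J/K.
ΔS_total = -13.72 + 23.28 = 9.56 J/K, positive as the second law requires.

ΔS_total = 9.56 J/K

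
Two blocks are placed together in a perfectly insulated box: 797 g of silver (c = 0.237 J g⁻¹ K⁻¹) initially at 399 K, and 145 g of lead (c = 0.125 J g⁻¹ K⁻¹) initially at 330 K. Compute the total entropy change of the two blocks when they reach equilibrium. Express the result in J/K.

Energy balance: T_f = (m₁c₁T₁ + m₂c₂T₂)/(m₁c₁ + m₂c₂) = 392.96 K.
ΔS₁ = m₁c₁ ln(T_f/T₁) = 188.889 × ln(392.96/399) = -2.882 J/K.
ΔS₂ = m₂c₂ ln(T_f/T₂) = 18.125 × ln(392.96/330) = 3.165 J/K.
ΔS_total = -2.882 + 3.165 = 0.283 J/K.

ΔS_total = 0.283 J/K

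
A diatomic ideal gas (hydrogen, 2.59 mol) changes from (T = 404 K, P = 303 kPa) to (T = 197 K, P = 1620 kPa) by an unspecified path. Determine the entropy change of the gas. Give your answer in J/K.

ΔS = nC_p ln(T₂/T₁) − nR ln(P₂/P₁), with C_p = 7R/2 = 29.1 J mol⁻¹ K⁻¹ for a diatomic ideal gas.
ΔS = 2.59 × [29.1 × ln(197/404) − 8.314 × ln(1620/303)] = -90.2 J/K.

ΔS = -90.2 J/K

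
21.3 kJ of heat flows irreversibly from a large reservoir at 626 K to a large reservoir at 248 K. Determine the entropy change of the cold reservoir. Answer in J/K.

ΔS_cold = 85.9 J/K

The cold reservoir gains heat Q, so ΔS_cold = +Q/T_C = 21300/248 = 85.9 J/K.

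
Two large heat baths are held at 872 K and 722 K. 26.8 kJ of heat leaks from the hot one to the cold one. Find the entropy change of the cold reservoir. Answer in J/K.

ΔS_cold = 37.1 J/K

The cold reservoir gains heat Q, so ΔS_cold = +Q/T_C = 26800/722 = 37.1 J/K.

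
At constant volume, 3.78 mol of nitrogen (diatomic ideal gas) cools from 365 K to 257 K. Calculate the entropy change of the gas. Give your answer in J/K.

At constant volume, ΔS = nC_V ln(T₂/T₁) with C_V = 5R/2 = 20.79 J mol⁻¹ K⁻¹.
ΔS = 3.78 × 20.79 × ln(257/365) = -27.6 J/K.

ΔS = -27.6 J/K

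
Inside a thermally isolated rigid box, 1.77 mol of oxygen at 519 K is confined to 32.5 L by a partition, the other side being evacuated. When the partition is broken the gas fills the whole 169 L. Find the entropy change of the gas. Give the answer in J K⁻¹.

ΔS_gas = 24.3 J/K

No heat is exchanged and no work is done, so the ideal-gas temperature stays constant.
Entropy is a state function; using a reversible isothermal path, ΔS_gas = nR ln(V₂/V₁) = 1.77 × 8.314 × ln(169/32.5) = 24.3 J/K.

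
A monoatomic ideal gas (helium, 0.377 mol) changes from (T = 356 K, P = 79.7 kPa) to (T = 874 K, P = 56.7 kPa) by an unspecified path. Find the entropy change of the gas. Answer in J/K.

ΔS = nC_p ln(T₂/T₁) − nR ln(P₂/P₁), with C_p = 5R/2 = 20.79 J mol⁻¹ K⁻¹ for a monoatomic ideal gas.
ΔS = 0.377 × [20.79 × ln(874/356) − 8.314 × ln(56.7/79.7)] = 8.11 J/K.

ΔS = 8.11 J/K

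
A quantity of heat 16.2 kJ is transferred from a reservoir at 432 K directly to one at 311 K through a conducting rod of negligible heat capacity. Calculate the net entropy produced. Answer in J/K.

ΔS_total = 14.6 J/K

ΔS_hot = −Q/T_H = −16200/432 = -37.5 J/K and ΔS_cold = +Q/T_C = 16200/311 = 52.09 J/K.
ΔS_total = -37.5 + 52.09 = 14.6 J/K, positive as the second law requires.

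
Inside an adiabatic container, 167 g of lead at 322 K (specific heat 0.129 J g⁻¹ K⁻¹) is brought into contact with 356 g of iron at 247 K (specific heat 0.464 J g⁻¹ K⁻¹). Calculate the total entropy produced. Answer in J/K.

Energy balance: T_f = (m₁c₁T₁ + m₂c₂T₂)/(m₁c₁ + m₂c₂) = 255.65 K.
ΔS₁ = m₁c₁ ln(T_f/T₁) = 21.543 × ln(255.65/322) = -4.971 J/K.
ΔS₂ = m₂c₂ ln(T_f/T₂) = 165.184 × ln(255.65/247) = 5.688 J/K.
ΔS_total = -4.971 + 5.688 = 0.717 J/K.

ΔS_total = 0.717 J/K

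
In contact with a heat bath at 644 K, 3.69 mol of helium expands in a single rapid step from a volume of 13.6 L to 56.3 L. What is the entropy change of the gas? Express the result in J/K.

Entropy is a state function, so ΔS_gas depends only on the end states.
For an isothermal ideal gas ΔS_gas = nR ln(V₂/V₁) = 3.69 × 8.314 × ln(56.3/13.6) = 43.6 J/K.

ΔS_gas = 43.6 J/K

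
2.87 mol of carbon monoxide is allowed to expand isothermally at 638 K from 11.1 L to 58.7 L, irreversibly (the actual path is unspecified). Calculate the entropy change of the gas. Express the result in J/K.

ΔS_gas = 39.7 J/K

Entropy is a state function, so ΔS_gas depends only on the end states.
For an isothermal ideal gas ΔS_gas = nR ln(V₂/V₁) = 2.87 × 8.314 × ln(58.7/11.1) = 39.7 J/K.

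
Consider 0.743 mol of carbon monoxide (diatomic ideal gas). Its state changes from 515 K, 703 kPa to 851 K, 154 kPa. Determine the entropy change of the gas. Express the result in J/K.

ΔS = nC_p ln(T₂/T₁) − nR ln(P₂/P₁), with C_p = 7R/2 = 29.1 J mol⁻¹ K⁻¹ for a diatomic ideal gas.
ΔS = 0.743 × [29.1 × ln(851/515) − 8.314 × ln(154/703)] = 20.2 J/K.

ΔS = 20.2 J/K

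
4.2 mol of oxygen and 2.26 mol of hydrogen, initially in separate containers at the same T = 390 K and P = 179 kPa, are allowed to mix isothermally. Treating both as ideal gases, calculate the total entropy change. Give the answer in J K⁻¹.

Mole fractions: x_A = 4.2/6.46 = 0.65, x_B = 0.35.
ΔS_mix = −R(n_A ln x_A + n_B ln x_B) = −8.314 × (4.2 ln 0.65 + 2.26 ln 0.35) = 34.8 J/K.

ΔS_mix = 34.8 J/K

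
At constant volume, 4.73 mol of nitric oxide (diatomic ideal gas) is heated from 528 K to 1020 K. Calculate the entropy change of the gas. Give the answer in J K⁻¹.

ΔS = 64.7 J/K

At constant volume, ΔS = nC_V ln(T₂/T₁) with C_V = 5R/2 = 20.79 J mol⁻¹ K⁻¹.
ΔS = 4.73 × 20.79 × ln(1020/528) = 64.7 J/K.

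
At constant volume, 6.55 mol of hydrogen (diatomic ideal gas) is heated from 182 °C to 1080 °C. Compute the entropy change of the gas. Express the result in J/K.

ΔS = 148 J/K

In kelvin: T₁ = 455.15 K, T₂ = 1353.15 K. At constant volume, ΔS = nC_V ln(T₂/T₁) with C_V = 5R/2 = 20.79 J mol⁻¹ K⁻¹.
ΔS = 6.55 × 20.79 × ln(1353.15/455.15) = 148 J/K.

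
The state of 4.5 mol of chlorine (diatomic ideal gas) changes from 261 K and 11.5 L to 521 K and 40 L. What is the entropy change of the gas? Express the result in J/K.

Entropy is a state function: ΔS = nC_V ln(T₂/T₁) + nR ln(V₂/V₁), with C_V = 5R/2 = 20.79 J mol⁻¹ K⁻¹ for a diatomic ideal gas.
ΔS = 4.5 × [20.79 × ln(521/261) + 8.314 × ln(40/11.5)] = 111 J/K.

ΔS = 111 J/K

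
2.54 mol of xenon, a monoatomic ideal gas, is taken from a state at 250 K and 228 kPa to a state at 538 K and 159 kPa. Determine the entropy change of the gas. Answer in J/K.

ΔS = nC_p ln(T₂/T₁) − nR ln(P₂/P₁), with C_p = 5R/2 = 20.79 J mol⁻¹ K⁻¹ for a monoatomic ideal gas.
ΔS = 2.54 × [20.79 × ln(538/250) − 8.314 × ln(159/228)] = 48.1 J/K.

ΔS = 48.1 J/K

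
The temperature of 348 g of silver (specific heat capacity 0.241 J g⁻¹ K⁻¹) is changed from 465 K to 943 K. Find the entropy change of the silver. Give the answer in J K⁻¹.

ΔS = ∫dQ_rev/T = m c ln(T₂/T₁) = 348 × 0.241 × ln(943/465) = 59.3 J/K.

ΔS = 59.3 J/K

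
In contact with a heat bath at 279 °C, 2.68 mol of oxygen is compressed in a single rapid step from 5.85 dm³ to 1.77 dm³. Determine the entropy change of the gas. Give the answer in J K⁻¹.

ΔS_gas = -26.6 J/K

Entropy is a state function, so ΔS_gas depends only on the end states.
For an isothermal ideal gas ΔS_gas = nR ln(V₂/V₁) = 2.68 × 8.314 × ln(1.77/5.85) = -26.6 J/K.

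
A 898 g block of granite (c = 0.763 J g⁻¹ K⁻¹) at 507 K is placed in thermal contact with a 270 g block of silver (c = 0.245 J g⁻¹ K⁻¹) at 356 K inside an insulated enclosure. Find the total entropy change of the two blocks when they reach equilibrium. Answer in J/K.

ΔS_total = 3.42 J/K

Energy balance: T_f = (m₁c₁T₁ + m₂c₂T₂)/(m₁c₁ + m₂c₂) = 493.71 K.
ΔS₁ = m₁c₁ ln(T_f/T₁) = 685.174 × ln(493.71/507) = -18.21 J/K.
ΔS₂ = m₂c₂ ln(T_f/T₂) = 66.15 × ln(493.71/356) = 21.63 J/K.
ΔS_total = -18.21 + 21.63 = 3.42 J/K.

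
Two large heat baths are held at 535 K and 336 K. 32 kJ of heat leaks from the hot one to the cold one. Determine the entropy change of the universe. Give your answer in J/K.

ΔS_hot = −Q/T_H = −32000/535 = -59.81 J/K and ΔS_cold = +Q/T_C = 32000/336 = 95.24 J/K.
ΔS_total = -59.81 + 95.24 = 35.4 J/K, positive as the second law requires.

ΔS_total = 35.4 J/K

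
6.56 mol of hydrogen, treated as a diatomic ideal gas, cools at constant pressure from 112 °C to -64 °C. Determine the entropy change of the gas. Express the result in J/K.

ΔS = -117 J/K

In kelvin: T₁ = 385.15 K, T₂ = 209.15 K. At constant pressure, ΔS = nC_p ln(T₂/T₁) with C_p = 7R/2 = 29.1 J mol⁻¹ K⁻¹.
ΔS = 6.56 × 29.1 × ln(209.15/385.15) = -117 J/K.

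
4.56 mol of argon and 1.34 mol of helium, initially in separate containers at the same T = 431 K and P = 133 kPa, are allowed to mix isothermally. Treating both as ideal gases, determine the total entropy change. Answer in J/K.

ΔS_mix = 26.3 J/K

Mole fractions: x_A = 4.56/5.9 = 0.773, x_B = 0.227.
ΔS_mix = −R(n_A ln x_A + n_B ln x_B) = −8.314 × (4.56 ln 0.773 + 1.34 ln 0.227) = 26.3 J/K.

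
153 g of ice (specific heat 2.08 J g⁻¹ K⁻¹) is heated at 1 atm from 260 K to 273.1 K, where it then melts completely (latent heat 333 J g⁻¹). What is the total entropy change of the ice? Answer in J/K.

ΔS = 202 J/K

Warming step: ΔS₁ = m c ln(T_tr/T_i) = 153 × 2.08 × ln(273.1/260) = 15.64 J/K.
Phase change: ΔS₂ = +mL/T_tr = 153 × 333 / 273.1 = 186.6 J/K.
ΔS_total = (15.64) + (186.6) = 202 J/K.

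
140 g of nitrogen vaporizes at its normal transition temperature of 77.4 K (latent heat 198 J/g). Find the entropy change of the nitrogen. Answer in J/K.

ΔS = 358 J/K

Heat absorbed by the substance: Q = mL = 140 × 198 = 27720 J.
At constant T, ΔS = Q_rev/T = 27720 / 77.4 = 358 J/K.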